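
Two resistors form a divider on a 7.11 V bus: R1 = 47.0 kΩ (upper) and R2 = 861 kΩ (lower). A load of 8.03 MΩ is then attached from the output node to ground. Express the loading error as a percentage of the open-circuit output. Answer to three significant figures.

0.552 %

The divider's output (Thévenin) resistance is R1‖R2 = 44.57 kΩ.
Fractional drop under load = R_th/(R_th + R_L) = 44.57 / (44.57 + 8030) = 0.005519.
So the output falls by 0.552 %.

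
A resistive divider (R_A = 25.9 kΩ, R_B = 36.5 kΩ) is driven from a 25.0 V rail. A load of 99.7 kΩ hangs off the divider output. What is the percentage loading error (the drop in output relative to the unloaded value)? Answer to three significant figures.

13.2 %

The divider's output (Thévenin) resistance is R_A‖R_B = 15.15 kΩ.
Fractional drop under load = R_th/(R_th + R_L) = 15.15 / (15.15 + 99.7) = 0.1319.
So the output falls by 13.2 %.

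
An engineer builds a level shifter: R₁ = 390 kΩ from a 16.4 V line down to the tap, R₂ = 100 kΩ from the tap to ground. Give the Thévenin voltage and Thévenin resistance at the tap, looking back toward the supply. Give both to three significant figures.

V_th = 3.35 V, R_th = 79.6 kΩ

V_th is the open-circuit tap voltage: 16.4 × 100/(390 + 100) = 3.35 V.
With the supply zeroed, R₁ and R₂ appear in parallel from the tap: R_th = R₁‖R₂ = (390 × 100)/490.0 = 79.6 kΩ.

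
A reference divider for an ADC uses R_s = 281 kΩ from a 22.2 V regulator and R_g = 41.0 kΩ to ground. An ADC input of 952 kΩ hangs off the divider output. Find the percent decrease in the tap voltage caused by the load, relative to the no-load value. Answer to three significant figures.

The divider's output (Thévenin) resistance is R_s‖R_g = 35.78 kΩ.
Fractional drop under load = R_th/(R_th + R_L) = 35.78 / (35.78 + 952) = 0.03622.
So the output falls by 3.62 %.

3.62 %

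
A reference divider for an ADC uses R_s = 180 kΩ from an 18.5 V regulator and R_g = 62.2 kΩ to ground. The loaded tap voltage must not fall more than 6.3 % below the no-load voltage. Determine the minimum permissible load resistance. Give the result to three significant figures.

Output resistance R_th = R_s‖R_g = (180 × 62.2)/242.2 = 46.23 kΩ.
The fractional drop is R_th/(R_th + R_L); requiring this ≤ 0.0630 gives R_L ≥ R_th(1/0.0630 − 1) = 46.23 × 14.87 = 688 kΩ.

R_L(min) ≈ 688 kΩ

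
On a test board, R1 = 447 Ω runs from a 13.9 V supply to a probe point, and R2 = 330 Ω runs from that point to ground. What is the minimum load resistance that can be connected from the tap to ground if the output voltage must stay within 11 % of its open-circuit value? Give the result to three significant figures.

Output resistance R_th = R1‖R2 = (447 × 330)/777.0 = 189.8 Ω.
The fractional drop is R_th/(R_th + R_L); requiring this ≤ 0.110 gives R_L ≥ R_th(1/0.110 − 1) = 189.8 × 8.091 = 1.54 kΩ.

R_L(min) ≈ 1.54 kΩ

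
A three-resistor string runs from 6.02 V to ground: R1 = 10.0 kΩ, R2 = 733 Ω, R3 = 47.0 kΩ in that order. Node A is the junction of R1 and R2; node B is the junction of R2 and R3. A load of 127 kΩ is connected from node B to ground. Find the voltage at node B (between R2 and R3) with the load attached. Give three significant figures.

At node B, R3 is in parallel with the load: R3‖R_L = 34300 Ω.
Below node A the resistance is R2 + (R3‖R_L) = 35040 Ω, so V_A = 6.02 × 35040/45040 = 4.683 V.
Then V_B = V_A × (R3‖R_L)/(R2 + R3‖R_L) = 4.683 × 34300/35040 = 4.59 V.

V ≈ 4.59 V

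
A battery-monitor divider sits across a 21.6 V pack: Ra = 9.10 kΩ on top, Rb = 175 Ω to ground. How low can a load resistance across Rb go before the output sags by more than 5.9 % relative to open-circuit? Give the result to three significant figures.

R_L(min) ≈ 2.74 kΩ

Output resistance R_th = Ra‖Rb = (9100 × 175)/9275 = 171.7 Ω.
The fractional drop is R_th/(R_th + R_L); requiring this ≤ 0.0590 gives R_L ≥ R_th(1/0.0590 − 1) = 171.7 × 15.95 = 2.74 kΩ.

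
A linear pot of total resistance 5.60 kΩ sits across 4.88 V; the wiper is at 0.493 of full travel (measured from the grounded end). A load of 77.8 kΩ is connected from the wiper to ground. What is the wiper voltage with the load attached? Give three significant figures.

V ≈ 2.36 V

The wiper splits the pot into (1−α)R = 2.839 kΩ above and αR = 2.761 kΩ below.
Lower section ‖ load = 2.666 kΩ.
V_wiper = 4.88 × 2.666/(2.839 + 2.666) = 2.36 V.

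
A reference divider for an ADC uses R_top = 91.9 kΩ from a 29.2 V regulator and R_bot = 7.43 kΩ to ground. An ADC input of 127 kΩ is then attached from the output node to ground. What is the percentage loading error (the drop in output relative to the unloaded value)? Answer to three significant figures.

5.13 %

The divider's output (Thévenin) resistance is R_top‖R_bot = 6.874 kΩ.
Fractional drop under load = R_th/(R_th + R_L) = 6.874 / (6.874 + 127) = 0.05135.
So the output falls by 5.13 %.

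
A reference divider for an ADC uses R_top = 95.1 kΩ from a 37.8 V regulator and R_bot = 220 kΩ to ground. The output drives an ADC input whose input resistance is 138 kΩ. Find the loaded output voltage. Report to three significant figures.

The load sits in parallel with R_bot: R_bot‖R_L = (220 × 138) / (220 + 138) = 84.80 kΩ.
V_out = 37.8 × 84.80 / (95.1 + 84.80) = 37.8 × 84.80/179.9 = 17.8 V.

V_out ≈ 17.8 V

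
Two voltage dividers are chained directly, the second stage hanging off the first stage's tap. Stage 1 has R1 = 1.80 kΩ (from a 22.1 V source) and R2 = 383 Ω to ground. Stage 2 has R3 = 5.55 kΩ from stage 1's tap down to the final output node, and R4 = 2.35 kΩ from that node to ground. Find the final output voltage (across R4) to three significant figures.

V_out ≈ 1.11 V

Stage 2 presents R3+R4 = 7900 Ω as a load on stage 1's tap.
Stage 1's lower leg becomes R2‖(R3+R4) = 365.3 Ω, so V_mid = 22.1 × 365.3/2165 = 3.728 V.
Stage 2 is itself unloaded: V_out = V_mid × R4/(R3+R4) = 3.728 × 2350/7900 = 1.11 V.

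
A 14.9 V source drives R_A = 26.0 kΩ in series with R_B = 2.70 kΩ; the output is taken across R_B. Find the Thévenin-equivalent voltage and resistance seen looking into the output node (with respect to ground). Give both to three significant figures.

V_th is the open-circuit tap voltage: 14.9 × 2.70/(26.0 + 2.70) = 1.40 V.
With the supply zeroed, R_A and R_B appear in parallel from the tap: R_th = R_A‖R_B = (26.0 × 2.70)/28.70 = 2.45 kΩ.

V_th = 1.40 V, R_th = 2.45 kΩ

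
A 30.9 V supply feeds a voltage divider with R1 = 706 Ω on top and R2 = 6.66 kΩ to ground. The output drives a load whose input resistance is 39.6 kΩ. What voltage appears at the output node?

The load sits in parallel with R2: R2‖R_L = (6660 × 39600) / (6660 + 39600) = 5701 Ω.
V_out = 30.9 × 5701 / (706 + 5701) = 30.9 × 5701/6407 = 27.5 V.

V_out ≈ 27.5 V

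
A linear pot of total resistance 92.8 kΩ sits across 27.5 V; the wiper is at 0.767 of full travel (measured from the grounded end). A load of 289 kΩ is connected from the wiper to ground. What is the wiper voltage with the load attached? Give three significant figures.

V ≈ 19.9 V

The wiper splits the pot into (1−α)R = 21.62 kΩ above and αR = 71.18 kΩ below.
Lower section ‖ load = 57.11 kΩ.
V_wiper = 27.5 × 57.11/(21.62 + 57.11) = 19.9 V.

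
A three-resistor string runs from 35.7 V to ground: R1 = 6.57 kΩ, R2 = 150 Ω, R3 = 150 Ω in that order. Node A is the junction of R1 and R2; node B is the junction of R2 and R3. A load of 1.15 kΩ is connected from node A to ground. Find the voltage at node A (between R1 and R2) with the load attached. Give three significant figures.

V ≈ 1.25 V

Below node A the series string R2+R3 = 300.0 Ω sits in parallel with the 1150 Ω load: 237.9 Ω.
V_A = 35.7 × 237.9/(6570 + 237.9) = 1.25 V.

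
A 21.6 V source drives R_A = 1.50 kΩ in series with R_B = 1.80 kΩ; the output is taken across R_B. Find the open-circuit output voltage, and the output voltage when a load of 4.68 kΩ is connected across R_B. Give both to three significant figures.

Open-circuit: V = 21.6 × 1.80/(1.50 + 1.80) = 11.8 V.
With the load, R_B becomes R_B‖R_L = 1.300 kΩ, so V = 21.6 × 1.300/2.800 = 10.0 V.

Unloaded: 11.8 V; loaded: 10.0 V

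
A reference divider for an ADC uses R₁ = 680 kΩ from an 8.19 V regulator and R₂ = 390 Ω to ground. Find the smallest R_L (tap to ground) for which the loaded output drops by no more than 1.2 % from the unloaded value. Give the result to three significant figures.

Output resistance R_th = R₁‖R₂ = (680000 × 390)/680400 = 389.8 Ω.
The fractional drop is R_th/(R_th + R_L); requiring this ≤ 0.0120 gives R_L ≥ R_th(1/0.0120 − 1) = 389.8 × 82.33 = 32.1 kΩ.

R_L(min) ≈ 32.1 kΩ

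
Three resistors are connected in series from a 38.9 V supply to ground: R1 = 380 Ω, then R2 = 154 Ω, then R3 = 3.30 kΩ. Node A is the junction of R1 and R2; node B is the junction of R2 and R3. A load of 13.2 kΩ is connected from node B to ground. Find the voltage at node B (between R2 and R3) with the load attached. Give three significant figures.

At node B, R3 is in parallel with the load: R3‖R_L = 2640 Ω.
Below node A the resistance is R2 + (R3‖R_L) = 2794 Ω, so V_A = 38.9 × 2794/3174 = 34.24 V.
Then V_B = V_A × (R3‖R_L)/(R2 + R3‖R_L) = 34.24 × 2640/2794 = 32.4 V.

V ≈ 32.4 V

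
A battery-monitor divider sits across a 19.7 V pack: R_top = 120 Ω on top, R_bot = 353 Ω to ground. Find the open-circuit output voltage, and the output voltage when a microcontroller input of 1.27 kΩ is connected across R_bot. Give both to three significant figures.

Unloaded: 14.7 V; loaded: 13.7 V

Open-circuit: V = 19.7 × 353/(120 + 353) = 14.7 V.
With the load, R_bot becomes R_bot‖R_L = 276.2 Ω, so V = 19.7 × 276.2/396.2 = 13.7 V.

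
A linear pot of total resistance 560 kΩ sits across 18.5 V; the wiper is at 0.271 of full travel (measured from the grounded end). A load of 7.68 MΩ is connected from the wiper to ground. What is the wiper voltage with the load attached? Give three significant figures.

The wiper splits the pot into (1−α)R = 408.2 kΩ above and αR = 151.8 kΩ below.
Lower section ‖ load = 148.8 kΩ.
V_wiper = 18.5 × 148.8/(408.2 + 148.8) = 4.94 V.

V ≈ 4.94 V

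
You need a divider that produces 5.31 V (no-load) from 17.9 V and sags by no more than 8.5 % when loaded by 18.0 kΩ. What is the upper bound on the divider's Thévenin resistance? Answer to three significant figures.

R_th ≤ 1.67 kΩ

Loading drop = R_th/(R_th + R_L) ≤ 0.0850, so R_th ≤ R_L · ε/(1−ε) = 18.0 kΩ × 0.0850/0.9150 = 1.67 kΩ.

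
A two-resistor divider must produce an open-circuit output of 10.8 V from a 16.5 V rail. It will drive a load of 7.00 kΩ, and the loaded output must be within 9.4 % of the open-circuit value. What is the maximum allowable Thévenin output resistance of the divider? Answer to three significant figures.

Loading drop = R_th/(R_th + R_L) ≤ 0.0940, so R_th ≤ R_L · ε/(1−ε) = 7.00 kΩ × 0.0940/0.9060 = 726 Ω.

R_th ≤ 726 Ω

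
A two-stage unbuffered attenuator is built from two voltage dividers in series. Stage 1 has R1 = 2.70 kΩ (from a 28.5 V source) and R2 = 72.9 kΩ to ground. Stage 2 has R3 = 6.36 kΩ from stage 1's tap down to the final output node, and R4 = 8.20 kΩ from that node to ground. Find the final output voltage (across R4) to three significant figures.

Stage 2 presents R3+R4 = 14.56 kΩ as a load on stage 1's tap.
Stage 1's lower leg becomes R2‖(R3+R4) = 12.14 kΩ, so V_mid = 28.5 × 12.14/14.84 = 23.31 V.
Stage 2 is itself unloaded: V_out = V_mid × R4/(R3+R4) = 23.31 × 8.20/14.56 = 13.1 V.

V_out ≈ 13.1 V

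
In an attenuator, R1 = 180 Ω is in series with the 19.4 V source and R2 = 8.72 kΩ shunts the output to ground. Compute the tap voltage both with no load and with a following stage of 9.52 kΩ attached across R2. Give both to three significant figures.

Open-circuit: V = 19.4 × 8720/(180 + 8720) = 19.0 V.
With the load, R2 becomes R2‖R_L = 4551 Ω, so V = 19.4 × 4551/4731 = 18.7 V.

Unloaded: 19.0 V; loaded: 18.7 V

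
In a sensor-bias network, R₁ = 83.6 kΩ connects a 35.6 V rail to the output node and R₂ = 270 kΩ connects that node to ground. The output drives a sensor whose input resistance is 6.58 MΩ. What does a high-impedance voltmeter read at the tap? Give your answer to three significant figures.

The load sits in parallel with R₂: R₂‖R_L = (270 × 6580) / (270 + 6580) = 259.4 kΩ.
V_out = 35.6 × 259.4 / (83.6 + 259.4) = 35.6 × 259.4/343.0 = 26.9 V.

V_out ≈ 26.9 V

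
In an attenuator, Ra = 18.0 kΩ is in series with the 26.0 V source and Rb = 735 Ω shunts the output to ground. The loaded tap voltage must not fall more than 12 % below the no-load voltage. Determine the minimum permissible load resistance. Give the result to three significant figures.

Output resistance R_th = Ra‖Rb = (18000 × 735)/18740 = 706.2 Ω.
The fractional drop is R_th/(R_th + R_L); requiring this ≤ 0.120 gives R_L ≥ R_th(1/0.120 − 1) = 706.2 × 7.333 = 5.18 kΩ.

R_L(min) ≈ 5.18 kΩ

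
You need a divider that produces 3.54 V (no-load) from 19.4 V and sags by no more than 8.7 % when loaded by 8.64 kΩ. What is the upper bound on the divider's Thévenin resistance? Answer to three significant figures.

Loading drop = R_th/(R_th + R_L) ≤ 0.0870, so R_th ≤ R_L · ε/(1−ε) = 8.64 kΩ × 0.0870/0.9130 = 823 Ω.
(Any R1, R2 with R2/(R1+R2) = 0.182 and R1‖R2 ≤ 823 Ω will meet the spec.)

R_th ≤ 823 Ω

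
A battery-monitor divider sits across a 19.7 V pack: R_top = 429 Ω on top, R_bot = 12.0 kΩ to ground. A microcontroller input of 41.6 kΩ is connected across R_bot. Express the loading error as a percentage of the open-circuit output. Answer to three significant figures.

0.986 %

The divider's output (Thévenin) resistance is R_top‖R_bot = 414.2 Ω.
Fractional drop under load = R_th/(R_th + R_L) = 414.2 / (414.2 + 41600) = 0.009858.
So the output falls by 0.986 %.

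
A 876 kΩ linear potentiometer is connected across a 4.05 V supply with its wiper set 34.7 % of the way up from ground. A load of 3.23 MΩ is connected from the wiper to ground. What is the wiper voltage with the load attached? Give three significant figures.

The wiper splits the pot into (1−α)R = 572.0 kΩ above and αR = 304.0 kΩ below.
Lower section ‖ load = 277.8 kΩ.
V_wiper = 4.05 × 277.8/(572.0 + 277.8) = 1.32 V.

V ≈ 1.32 V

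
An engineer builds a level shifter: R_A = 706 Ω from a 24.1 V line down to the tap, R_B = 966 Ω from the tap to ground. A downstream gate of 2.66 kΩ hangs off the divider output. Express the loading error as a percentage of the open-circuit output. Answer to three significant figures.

13.3 %

The divider's output (Thévenin) resistance is R_A‖R_B = 407.9 Ω.
Fractional drop under load = R_th/(R_th + R_L) = 407.9 / (407.9 + 2660) = 0.1330.
So the output falls by 13.3 %.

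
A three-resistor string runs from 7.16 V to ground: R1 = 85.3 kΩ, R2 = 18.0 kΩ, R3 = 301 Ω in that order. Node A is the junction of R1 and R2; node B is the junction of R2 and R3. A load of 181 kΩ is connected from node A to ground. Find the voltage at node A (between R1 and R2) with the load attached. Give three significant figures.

V ≈ 1.17 V

Below node A the series string R2+R3 = 18300 Ω sits in parallel with the 181000 Ω load: 16620 Ω.
V_A = 7.16 × 16620/(85300 + 16620) = 1.17 V.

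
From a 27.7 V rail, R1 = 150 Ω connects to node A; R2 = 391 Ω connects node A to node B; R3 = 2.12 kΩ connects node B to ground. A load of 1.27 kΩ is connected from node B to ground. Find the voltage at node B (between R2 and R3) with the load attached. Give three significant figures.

At node B, R3 is in parallel with the load: R3‖R_L = 794.2 Ω.
Below node A the resistance is R2 + (R3‖R_L) = 1185 Ω, so V_A = 27.7 × 1185/1335 = 24.59 V.
Then V_B = V_A × (R3‖R_L)/(R2 + R3‖R_L) = 24.59 × 794.2/1185 = 16.5 V.

V ≈ 16.5 V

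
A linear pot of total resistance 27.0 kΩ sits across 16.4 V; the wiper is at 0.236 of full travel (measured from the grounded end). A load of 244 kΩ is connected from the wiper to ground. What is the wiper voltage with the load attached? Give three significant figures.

The wiper splits the pot into (1−α)R = 20.63 kΩ above and αR = 6.372 kΩ below.
Lower section ‖ load = 6.210 kΩ.
V_wiper = 16.4 × 6.210/(20.63 + 6.210) = 3.79 V.

V ≈ 3.79 V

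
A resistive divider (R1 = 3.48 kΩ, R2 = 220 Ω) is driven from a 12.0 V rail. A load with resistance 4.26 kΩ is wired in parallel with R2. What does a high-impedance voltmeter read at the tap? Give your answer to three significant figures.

V_out ≈ 0.680 V

The load sits in parallel with R2: R2‖R_L = (220 × 4260) / (220 + 4260) = 209.2 Ω.
V_out = 12.0 × 209.2 / (3480 + 209.2) = 12.0 × 209.2/3689 = 0.680 V.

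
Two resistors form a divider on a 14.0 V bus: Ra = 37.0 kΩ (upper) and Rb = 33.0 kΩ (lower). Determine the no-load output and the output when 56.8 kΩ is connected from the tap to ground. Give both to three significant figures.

Open-circuit: V = 14.0 × 33.0/(37.0 + 33.0) = 6.60 V.
With the load, Rb becomes Rb‖R_L = 20.87 kΩ, so V = 14.0 × 20.87/57.87 = 5.05 V.

Unloaded: 6.60 V; loaded: 5.05 V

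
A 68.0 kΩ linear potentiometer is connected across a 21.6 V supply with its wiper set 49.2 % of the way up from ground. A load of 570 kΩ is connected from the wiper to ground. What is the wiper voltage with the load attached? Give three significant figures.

The wiper splits the pot into (1−α)R = 34.54 kΩ above and αR = 33.46 kΩ below.
Lower section ‖ load = 31.60 kΩ.
V_wiper = 21.6 × 31.60/(34.54 + 31.60) = 10.3 V.

V ≈ 10.3 V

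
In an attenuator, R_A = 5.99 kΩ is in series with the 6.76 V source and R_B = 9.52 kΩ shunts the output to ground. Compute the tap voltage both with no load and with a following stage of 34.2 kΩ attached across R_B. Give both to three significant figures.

Open-circuit: V = 6.76 × 9.52/(5.99 + 9.52) = 4.15 V.
With the load, R_B becomes R_B‖R_L = 7.447 kΩ, so V = 6.76 × 7.447/13.44 = 3.75 V.

Unloaded: 4.15 V; loaded: 3.75 V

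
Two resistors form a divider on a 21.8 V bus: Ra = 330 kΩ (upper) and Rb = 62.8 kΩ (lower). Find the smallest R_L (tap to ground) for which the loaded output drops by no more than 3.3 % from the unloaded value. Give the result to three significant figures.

R_L(min) ≈ 1.55 MΩ

Output resistance R_th = Ra‖Rb = (330 × 62.8)/392.8 = 52.76 kΩ.
The fractional drop is R_th/(R_th + R_L); requiring this ≤ 0.0330 gives R_L ≥ R_th(1/0.0330 − 1) = 52.76 × 29.30 = 1.55 MΩ.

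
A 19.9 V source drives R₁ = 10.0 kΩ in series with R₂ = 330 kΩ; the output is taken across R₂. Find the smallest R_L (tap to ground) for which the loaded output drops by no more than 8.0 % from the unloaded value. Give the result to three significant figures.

R_L(min) ≈ 112 kΩ

Output resistance R_th = R₁‖R₂ = (10.0 × 330)/340.0 = 9.706 kΩ.
The fractional drop is R_th/(R_th + R_L); requiring this ≤ 0.0800 gives R_L ≥ R_th(1/0.0800 − 1) = 9.706 × 11.50 = 112 kΩ.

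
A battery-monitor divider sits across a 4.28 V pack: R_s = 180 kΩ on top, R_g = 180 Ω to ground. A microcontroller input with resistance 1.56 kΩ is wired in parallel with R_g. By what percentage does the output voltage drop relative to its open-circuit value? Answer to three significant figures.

The divider's output (Thévenin) resistance is R_s‖R_g = 179.8 Ω.
Fractional drop under load = R_th/(R_th + R_L) = 179.8 / (179.8 + 1560) = 0.1034.
So the output falls by 10.3 %.

10.3 %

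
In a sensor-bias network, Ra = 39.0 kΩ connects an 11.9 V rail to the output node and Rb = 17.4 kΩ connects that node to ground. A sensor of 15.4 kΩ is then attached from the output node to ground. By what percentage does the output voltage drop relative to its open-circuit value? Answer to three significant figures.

Unloaded V = 11.9 × 17.4/56.40 = 3.671 V.
Loaded: Rb‖R_L = 8.170 kΩ, giving V = 11.9 × 8.170/47.17 = 2.061 V.
Drop = (3.671 − 2.061) / 3.671 = 43.9 %.

43.9 %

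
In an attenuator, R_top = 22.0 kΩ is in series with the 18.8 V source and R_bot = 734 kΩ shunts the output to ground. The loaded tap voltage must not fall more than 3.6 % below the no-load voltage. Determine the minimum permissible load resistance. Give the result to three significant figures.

Output resistance R_th = R_top‖R_bot = (22.0 × 734)/756.0 = 21.36 kΩ.
The fractional drop is R_th/(R_th + R_L); requiring this ≤ 0.0360 gives R_L ≥ R_th(1/0.0360 − 1) = 21.36 × 26.78 = 572 kΩ.

R_L(min) ≈ 572 kΩ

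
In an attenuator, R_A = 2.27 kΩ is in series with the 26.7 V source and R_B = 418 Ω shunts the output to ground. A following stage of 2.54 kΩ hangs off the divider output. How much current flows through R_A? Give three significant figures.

R_B‖R_L = 358.9 Ω, so the source sees R_A + R_B‖R_L = 2629 Ω.
I = 26.7 V / 2629 Ω = 10.2 mA.

I ≈ 10.2 mA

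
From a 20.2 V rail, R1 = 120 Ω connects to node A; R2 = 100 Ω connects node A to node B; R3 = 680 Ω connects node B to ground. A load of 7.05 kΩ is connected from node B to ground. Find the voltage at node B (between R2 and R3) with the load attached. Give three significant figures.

At node B, R3 is in parallel with the load: R3‖R_L = 620.2 Ω.
Below node A the resistance is R2 + (R3‖R_L) = 720.2 Ω, so V_A = 20.2 × 720.2/840.2 = 17.31 V.
Then V_B = V_A × (R3‖R_L)/(R2 + R3‖R_L) = 17.31 × 620.2/720.2 = 14.9 V.

V ≈ 14.9 V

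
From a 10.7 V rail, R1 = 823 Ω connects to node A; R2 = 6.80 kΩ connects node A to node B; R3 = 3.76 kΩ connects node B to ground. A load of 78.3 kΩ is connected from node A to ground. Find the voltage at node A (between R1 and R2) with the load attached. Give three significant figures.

Below node A the series string R2+R3 = 10560 Ω sits in parallel with the 78300 Ω load: 9305 Ω.
V_A = 10.7 × 9305/(823 + 9305) = 9.83 V.

V ≈ 9.83 V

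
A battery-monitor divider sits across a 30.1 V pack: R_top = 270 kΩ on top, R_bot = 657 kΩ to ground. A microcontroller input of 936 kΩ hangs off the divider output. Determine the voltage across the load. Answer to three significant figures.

The load sits in parallel with R_bot: R_bot‖R_L = (657 × 936) / (657 + 936) = 386.0 kΩ.
V_out = 30.1 × 386.0 / (270 + 386.0) = 30.1 × 386.0/656.0 = 17.7 V.

V_out ≈ 17.7 V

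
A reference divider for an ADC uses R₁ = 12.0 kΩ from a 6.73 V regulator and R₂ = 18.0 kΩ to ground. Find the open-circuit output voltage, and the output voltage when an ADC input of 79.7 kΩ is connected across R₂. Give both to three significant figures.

Open-circuit: V = 6.73 × 18.0/(12.0 + 18.0) = 4.04 V.
With the load, R₂ becomes R₂‖R_L = 14.68 kΩ, so V = 6.73 × 14.68/26.68 = 3.70 V.

Unloaded: 4.04 V; loaded: 3.70 V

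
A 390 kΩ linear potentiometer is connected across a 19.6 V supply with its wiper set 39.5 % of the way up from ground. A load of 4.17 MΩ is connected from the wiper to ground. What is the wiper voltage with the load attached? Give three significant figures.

The wiper splits the pot into (1−α)R = 235.9 kΩ above and αR = 154.1 kΩ below.
Lower section ‖ load = 148.6 kΩ.
V_wiper = 19.6 × 148.6/(235.9 + 148.6) = 7.57 V.

V ≈ 7.57 V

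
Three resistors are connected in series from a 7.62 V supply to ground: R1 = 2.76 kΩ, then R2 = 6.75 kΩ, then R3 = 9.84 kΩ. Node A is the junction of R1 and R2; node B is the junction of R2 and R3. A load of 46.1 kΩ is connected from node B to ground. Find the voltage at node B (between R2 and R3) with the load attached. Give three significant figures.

At node B, R3 is in parallel with the load: R3‖R_L = 8.109 kΩ.
Below node A the resistance is R2 + (R3‖R_L) = 14.86 kΩ, so V_A = 7.62 × 14.86/17.62 = 6.426 V.
Then V_B = V_A × (R3‖R_L)/(R2 + R3‖R_L) = 6.426 × 8.109/14.86 = 3.51 V.

V ≈ 3.51 V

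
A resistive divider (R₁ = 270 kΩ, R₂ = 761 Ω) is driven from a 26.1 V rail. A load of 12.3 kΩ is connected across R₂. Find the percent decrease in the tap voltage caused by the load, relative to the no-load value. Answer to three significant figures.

The divider's output (Thévenin) resistance is R₁‖R₂ = 758.9 Ω.
Fractional drop under load = R_th/(R_th + R_L) = 758.9 / (758.9 + 12300) = 0.05811.
So the output falls by 5.81 %.

5.81 %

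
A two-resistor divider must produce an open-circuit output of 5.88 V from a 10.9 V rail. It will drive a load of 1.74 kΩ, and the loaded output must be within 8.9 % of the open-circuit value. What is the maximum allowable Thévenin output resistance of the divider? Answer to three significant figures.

Loading drop = R_th/(R_th + R_L) ≤ 0.0890, so R_th ≤ R_L · ε/(1−ε) = 1.74 kΩ × 0.0890/0.9110 = 170 Ω.

R_th ≤ 170 Ω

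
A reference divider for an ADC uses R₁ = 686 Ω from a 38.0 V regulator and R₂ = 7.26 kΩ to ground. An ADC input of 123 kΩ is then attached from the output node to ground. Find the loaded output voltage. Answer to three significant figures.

V_out ≈ 34.5 V

The load sits in parallel with R₂: R₂‖R_L = (7260 × 123000) / (7260 + 123000) = 6855 Ω.
V_out = 38.0 × 6855 / (686 + 6855) = 38.0 × 6855/7541 = 34.5 V.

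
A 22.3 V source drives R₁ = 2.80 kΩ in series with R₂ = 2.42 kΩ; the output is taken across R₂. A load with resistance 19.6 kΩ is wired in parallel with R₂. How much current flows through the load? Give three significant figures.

I_L ≈ 0.495 mA

R₂‖R_L = 2.154 kΩ; V_out = 22.3 × 2.154/4.954 = 9.696 V.
I_L = V_out / R_L = 9.696 / 19.6 kΩ = 0.495 mA.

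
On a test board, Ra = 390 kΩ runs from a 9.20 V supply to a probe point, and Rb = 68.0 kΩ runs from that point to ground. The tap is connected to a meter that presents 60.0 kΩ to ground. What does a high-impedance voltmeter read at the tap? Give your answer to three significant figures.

The load sits in parallel with Rb: Rb‖R_L = (68.0 × 60.0) / (68.0 + 60.0) = 31.88 kΩ.
V_out = 9.20 × 31.88 / (390 + 31.88) = 9.20 × 31.88/421.9 = 0.695 V.
(Unloaded it would have been 1.37 V.)

V_out ≈ 0.695 V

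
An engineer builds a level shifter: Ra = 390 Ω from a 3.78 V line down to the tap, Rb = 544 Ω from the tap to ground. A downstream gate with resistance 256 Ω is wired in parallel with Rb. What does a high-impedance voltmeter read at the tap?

V_out ≈ 1.17 V

The load sits in parallel with Rb: Rb‖R_L = (544 × 256) / (544 + 256) = 174.1 Ω.
V_out = 3.78 × 174.1 / (390 + 174.1) = 3.78 × 174.1/564.1 = 1.17 V.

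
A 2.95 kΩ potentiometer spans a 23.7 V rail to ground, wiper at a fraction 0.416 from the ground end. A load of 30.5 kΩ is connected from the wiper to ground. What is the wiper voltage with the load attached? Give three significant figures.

V ≈ 9.63 V

The wiper splits the pot into (1−α)R = 1.723 kΩ above and αR = 1.227 kΩ below.
Lower section ‖ load = 1.180 kΩ.
V_wiper = 23.7 × 1.180/(1.723 + 1.180) = 9.63 V.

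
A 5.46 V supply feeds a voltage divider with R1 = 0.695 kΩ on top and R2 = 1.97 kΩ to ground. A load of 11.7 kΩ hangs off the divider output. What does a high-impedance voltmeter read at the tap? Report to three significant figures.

V_out ≈ 3.87 V

The load sits in parallel with R2: R2‖R_L = (1970 × 11700) / (1970 + 11700) = 1686 Ω.
V_out = 5.46 × 1686 / (695 + 1686) = 5.46 × 1686/2381 = 3.87 V.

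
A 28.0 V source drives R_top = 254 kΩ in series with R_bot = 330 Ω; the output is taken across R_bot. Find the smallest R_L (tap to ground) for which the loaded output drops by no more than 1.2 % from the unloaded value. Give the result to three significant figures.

Output resistance R_th = R_top‖R_bot = (254000 × 330)/254300 = 329.6 Ω.
The fractional drop is R_th/(R_th + R_L); requiring this ≤ 0.0120 gives R_L ≥ R_th(1/0.0120 − 1) = 329.6 × 82.33 = 27.1 kΩ.

R_L(min) ≈ 27.1 kΩ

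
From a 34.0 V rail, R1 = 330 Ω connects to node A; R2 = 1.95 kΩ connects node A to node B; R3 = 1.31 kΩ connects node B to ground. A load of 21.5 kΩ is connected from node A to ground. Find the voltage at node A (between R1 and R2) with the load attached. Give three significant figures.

V ≈ 30.5 V

Below node A the series string R2+R3 = 3260 Ω sits in parallel with the 21500 Ω load: 2831 Ω.
V_A = 34.0 × 2831/(330 + 2831) = 30.5 V.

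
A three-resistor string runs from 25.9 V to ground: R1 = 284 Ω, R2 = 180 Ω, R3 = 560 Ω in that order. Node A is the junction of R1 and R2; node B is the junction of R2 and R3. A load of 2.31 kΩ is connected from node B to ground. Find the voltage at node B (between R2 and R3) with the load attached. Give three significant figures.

V ≈ 12.8 V

At node B, R3 is in parallel with the load: R3‖R_L = 450.7 Ω.
Below node A the resistance is R2 + (R3‖R_L) = 630.7 Ω, so V_A = 25.9 × 630.7/914.7 = 17.86 V.
Then V_B = V_A × (R3‖R_L)/(R2 + R3‖R_L) = 17.86 × 450.7/630.7 = 12.8 V.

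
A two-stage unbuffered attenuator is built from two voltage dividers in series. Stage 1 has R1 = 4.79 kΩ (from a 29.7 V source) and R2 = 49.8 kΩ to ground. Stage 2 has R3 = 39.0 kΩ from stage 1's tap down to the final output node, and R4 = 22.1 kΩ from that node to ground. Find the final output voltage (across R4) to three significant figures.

Stage 2 presents R3+R4 = 61.10 kΩ as a load on stage 1's tap.
Stage 1's lower leg becomes R2‖(R3+R4) = 27.44 kΩ, so V_mid = 29.7 × 27.44/32.23 = 25.29 V.
Stage 2 is itself unloaded: V_out = V_mid × R4/(R3+R4) = 25.29 × 22.1/61.10 = 9.15 V.

V_out ≈ 9.15 V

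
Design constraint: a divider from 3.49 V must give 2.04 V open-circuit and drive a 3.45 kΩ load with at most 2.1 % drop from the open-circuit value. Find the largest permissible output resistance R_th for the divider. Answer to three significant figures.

R_th ≤ 74.0 Ω

Loading drop = R_th/(R_th + R_L) ≤ 0.0210, so R_th ≤ R_L · ε/(1−ε) = 3.45 kΩ × 0.0210/0.9790 = 74.0 Ω.
(Any R1, R2 with R2/(R1+R2) = 0.585 and R1‖R2 ≤ 74.0 Ω will meet the spec.)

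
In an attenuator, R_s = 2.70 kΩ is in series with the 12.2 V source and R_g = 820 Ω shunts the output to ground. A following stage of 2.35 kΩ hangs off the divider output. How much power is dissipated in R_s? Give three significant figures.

Total resistance from the source is R_s + (R_g‖R_L) = 3308 Ω, so I = 12.2/3308 Ω = 3.688 mA.
P = I²·R_s = (3.688 mA)² × 2.70 kΩ = 36.7 mW.

P ≈ 36.7 mW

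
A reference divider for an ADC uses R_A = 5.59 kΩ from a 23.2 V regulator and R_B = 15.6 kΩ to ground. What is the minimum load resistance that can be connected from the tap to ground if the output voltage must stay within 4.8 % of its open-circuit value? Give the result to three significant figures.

R_L(min) ≈ 81.6 kΩ

Output resistance R_th = R_A‖R_B = (5.59 × 15.6)/21.19 = 4.115 kΩ.
The fractional drop is R_th/(R_th + R_L); requiring this ≤ 0.0480 gives R_L ≥ R_th(1/0.0480 − 1) = 4.115 × 19.83 = 81.6 kΩ.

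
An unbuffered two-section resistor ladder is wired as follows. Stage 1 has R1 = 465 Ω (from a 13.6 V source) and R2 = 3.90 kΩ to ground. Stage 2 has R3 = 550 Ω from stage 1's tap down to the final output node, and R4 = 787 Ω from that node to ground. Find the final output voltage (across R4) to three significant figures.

Stage 2 presents R3+R4 = 1337 Ω as a load on stage 1's tap.
Stage 1's lower leg becomes R2‖(R3+R4) = 995.7 Ω, so V_mid = 13.6 × 995.7/1461 = 9.270 V.
Stage 2 is itself unloaded: V_out = V_mid × R4/(R3+R4) = 9.270 × 787/1337 = 5.46 V.

V_out ≈ 5.46 V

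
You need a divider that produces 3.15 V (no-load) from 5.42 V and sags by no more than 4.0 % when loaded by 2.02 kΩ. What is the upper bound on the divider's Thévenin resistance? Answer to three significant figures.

R_th ≤ 84.2 Ω

Loading drop = R_th/(R_th + R_L) ≤ 0.0400, so R_th ≤ R_L · ε/(1−ε) = 2.02 kΩ × 0.0400/0.9600 = 84.2 Ω.
(Any R1, R2 with R2/(R1+R2) = 0.581 and R1‖R2 ≤ 84.2 Ω will meet the spec.)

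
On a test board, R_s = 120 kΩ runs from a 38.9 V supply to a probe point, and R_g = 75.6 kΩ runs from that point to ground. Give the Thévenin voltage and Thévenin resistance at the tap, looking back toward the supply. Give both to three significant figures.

V_th is the open-circuit tap voltage: 38.9 × 75.6/(120 + 75.6) = 15.0 V.
With the supply zeroed, R_s and R_g appear in parallel from the tap: R_th = R_s‖R_g = (120 × 75.6)/195.6 = 46.4 kΩ.

V_th = 15.0 V, R_th = 46.4 kΩ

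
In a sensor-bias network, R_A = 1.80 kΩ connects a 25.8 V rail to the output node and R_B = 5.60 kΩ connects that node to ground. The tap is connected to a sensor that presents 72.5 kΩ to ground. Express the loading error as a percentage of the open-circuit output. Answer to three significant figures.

1.84 %

The divider's output (Thévenin) resistance is R_A‖R_B = 1.362 kΩ.
Fractional drop under load = R_th/(R_th + R_L) = 1.362 / (1.362 + 72.5) = 0.01844.
So the output falls by 1.84 %.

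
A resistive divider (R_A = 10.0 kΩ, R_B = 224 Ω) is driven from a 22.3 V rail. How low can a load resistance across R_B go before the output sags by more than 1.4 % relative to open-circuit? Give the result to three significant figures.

R_L(min) ≈ 15.4 kΩ

Output resistance R_th = R_A‖R_B = (10000 × 224)/10220 = 219.1 Ω.
The fractional drop is R_th/(R_th + R_L); requiring this ≤ 0.0140 gives R_L ≥ R_th(1/0.0140 − 1) = 219.1 × 70.43 = 15.4 kΩ.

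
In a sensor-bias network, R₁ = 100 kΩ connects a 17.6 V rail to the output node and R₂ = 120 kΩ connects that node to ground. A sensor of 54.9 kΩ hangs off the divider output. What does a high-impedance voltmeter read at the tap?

V_out ≈ 4.82 V

The load sits in parallel with R₂: R₂‖R_L = (120 × 54.9) / (120 + 54.9) = 37.67 kΩ.
V_out = 17.6 × 37.67 / (100 + 37.67) = 17.6 × 37.67/137.7 = 4.82 V.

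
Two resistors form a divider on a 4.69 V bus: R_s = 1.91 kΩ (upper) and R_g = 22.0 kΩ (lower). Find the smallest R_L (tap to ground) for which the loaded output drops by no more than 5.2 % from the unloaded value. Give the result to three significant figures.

R_L(min) ≈ 32.0 kΩ

Output resistance R_th = R_s‖R_g = (1.91 × 22.0)/23.91 = 1.757 kΩ.
The fractional drop is R_th/(R_th + R_L); requiring this ≤ 0.0520 gives R_L ≥ R_th(1/0.0520 − 1) = 1.757 × 18.23 = 32.0 kΩ.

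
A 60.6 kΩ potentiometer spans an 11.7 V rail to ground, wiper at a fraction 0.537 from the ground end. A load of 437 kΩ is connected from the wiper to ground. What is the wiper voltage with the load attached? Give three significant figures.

The wiper splits the pot into (1−α)R = 28.06 kΩ above and αR = 32.54 kΩ below.
Lower section ‖ load = 30.29 kΩ.
V_wiper = 11.7 × 30.29/(28.06 + 30.29) = 6.07 V.

V ≈ 6.07 V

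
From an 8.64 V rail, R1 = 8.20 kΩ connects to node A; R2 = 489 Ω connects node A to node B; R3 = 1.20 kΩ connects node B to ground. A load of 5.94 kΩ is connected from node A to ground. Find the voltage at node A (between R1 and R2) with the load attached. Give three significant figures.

V ≈ 1.19 V

Below node A the series string R2+R3 = 1689 Ω sits in parallel with the 5940 Ω load: 1315 Ω.
V_A = 8.64 × 1315/(8200 + 1315) = 1.19 V.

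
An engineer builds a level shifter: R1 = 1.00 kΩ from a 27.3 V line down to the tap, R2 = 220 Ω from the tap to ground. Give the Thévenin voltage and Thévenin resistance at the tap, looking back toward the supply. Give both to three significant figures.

V_th = 4.92 V, R_th = 180 Ω

V_th is the open-circuit tap voltage: 27.3 × 220/(1000 + 220) = 4.92 V.
With the supply zeroed, R1 and R2 appear in parallel from the tap: R_th = R1‖R2 = (1000 × 220)/1220 = 180 Ω.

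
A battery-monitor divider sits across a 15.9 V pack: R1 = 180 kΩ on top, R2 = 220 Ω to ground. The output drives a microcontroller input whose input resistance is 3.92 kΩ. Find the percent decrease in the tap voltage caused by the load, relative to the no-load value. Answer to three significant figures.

5.31 %

The divider's output (Thévenin) resistance is R1‖R2 = 219.7 Ω.
Fractional drop under load = R_th/(R_th + R_L) = 219.7 / (219.7 + 3920) = 0.05308.
So the output falls by 5.31 %.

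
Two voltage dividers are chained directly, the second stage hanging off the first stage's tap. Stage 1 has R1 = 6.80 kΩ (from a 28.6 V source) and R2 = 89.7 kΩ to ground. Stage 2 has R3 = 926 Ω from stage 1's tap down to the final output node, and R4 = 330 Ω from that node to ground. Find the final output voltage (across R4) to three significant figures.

Stage 2 presents R3+R4 = 1256 Ω as a load on stage 1's tap.
Stage 1's lower leg becomes R2‖(R3+R4) = 1239 Ω, so V_mid = 28.6 × 1239/8039 = 4.407 V.
Stage 2 is itself unloaded: V_out = V_mid × R4/(R3+R4) = 4.407 × 330/1256 = 1.16 V.

V_out ≈ 1.16 V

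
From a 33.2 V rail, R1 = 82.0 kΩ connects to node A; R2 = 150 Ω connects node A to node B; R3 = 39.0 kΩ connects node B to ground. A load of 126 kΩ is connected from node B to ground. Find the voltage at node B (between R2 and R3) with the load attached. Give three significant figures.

At node B, R3 is in parallel with the load: R3‖R_L = 29780 Ω.
Below node A the resistance is R2 + (R3‖R_L) = 29930 Ω, so V_A = 33.2 × 29930/111900 = 8.878 V.
Then V_B = V_A × (R3‖R_L)/(R2 + R3‖R_L) = 8.878 × 29780/29930 = 8.83 V.

V ≈ 8.83 V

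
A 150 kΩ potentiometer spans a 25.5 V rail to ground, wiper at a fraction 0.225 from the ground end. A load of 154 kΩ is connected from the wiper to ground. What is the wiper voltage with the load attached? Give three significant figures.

V ≈ 4.90 V

The wiper splits the pot into (1−α)R = 116.2 kΩ above and αR = 33.75 kΩ below.
Lower section ‖ load = 27.68 kΩ.
V_wiper = 25.5 × 27.68/(116.2 + 27.68) = 4.90 V.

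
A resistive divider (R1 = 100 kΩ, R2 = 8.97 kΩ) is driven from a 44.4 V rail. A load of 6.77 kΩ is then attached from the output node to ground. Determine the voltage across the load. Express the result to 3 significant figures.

V_out ≈ 1.65 V

The load sits in parallel with R2: R2‖R_L = (8.97 × 6.77) / (8.97 + 6.77) = 3.858 kΩ.
V_out = 44.4 × 3.858 / (100 + 3.858) = 44.4 × 3.858/103.9 = 1.65 V.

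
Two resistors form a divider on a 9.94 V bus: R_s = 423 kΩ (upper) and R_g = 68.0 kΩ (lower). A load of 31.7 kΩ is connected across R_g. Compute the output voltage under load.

V_out ≈ 0.483 V

The load sits in parallel with R_g: R_g‖R_L = (68.0 × 31.7) / (68.0 + 31.7) = 21.62 kΩ.
V_out = 9.94 × 21.62 / (423 + 21.62) = 9.94 × 21.62/444.6 = 0.483 V.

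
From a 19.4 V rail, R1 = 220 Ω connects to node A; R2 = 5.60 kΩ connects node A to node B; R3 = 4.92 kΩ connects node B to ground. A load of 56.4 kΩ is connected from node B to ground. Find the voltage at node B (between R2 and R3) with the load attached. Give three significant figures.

V ≈ 8.49 V

At node B, R3 is in parallel with the load: R3‖R_L = 4525 Ω.
Below node A the resistance is R2 + (R3‖R_L) = 10130 Ω, so V_A = 19.4 × 10130/10350 = 18.99 V.
Then V_B = V_A × (R3‖R_L)/(R2 + R3‖R_L) = 18.99 × 4525/10130 = 8.49 V.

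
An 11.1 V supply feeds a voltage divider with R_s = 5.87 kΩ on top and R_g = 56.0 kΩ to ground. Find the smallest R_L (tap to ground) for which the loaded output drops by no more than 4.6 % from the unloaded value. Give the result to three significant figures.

R_L(min) ≈ 110 kΩ

Output resistance R_th = R_s‖R_g = (5.87 × 56.0)/61.87 = 5.313 kΩ.
The fractional drop is R_th/(R_th + R_L); requiring this ≤ 0.0460 gives R_L ≥ R_th(1/0.0460 − 1) = 5.313 × 20.74 = 110 kΩ.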